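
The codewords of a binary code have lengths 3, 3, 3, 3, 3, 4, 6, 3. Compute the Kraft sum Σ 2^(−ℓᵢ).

With common denominator 2^6 = 64: Σ 2^(−ℓᵢ) = 8/64 + 8/64 + 8/64 + 8/64 + 8/64 + 4/64 + 1/64 + 8/64 = 53/64 = 0.828125.

0.828125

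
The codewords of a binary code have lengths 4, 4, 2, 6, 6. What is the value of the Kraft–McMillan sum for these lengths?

0.40625

With common denominator 2^6 = 64: Σ 2^(−ℓᵢ) = 4/64 + 4/64 + 16/64 + 1/64 + 1/64 = 26/64 = 0.40625.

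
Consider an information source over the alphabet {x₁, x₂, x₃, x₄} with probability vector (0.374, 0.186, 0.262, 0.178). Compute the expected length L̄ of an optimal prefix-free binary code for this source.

Repeatedly combine the two least-probable nodes; the expected code length is the sum of the merged weights.
merge 89/500 + 93/500 → 91/250
merge 131/500 + 91/250 → 313/500
merge 187/500 + 313/500 → 1
L = 91/250 + 313/500 + 1 = 199/100 = 1.99 bits/symbol.

1.99 bits/symbol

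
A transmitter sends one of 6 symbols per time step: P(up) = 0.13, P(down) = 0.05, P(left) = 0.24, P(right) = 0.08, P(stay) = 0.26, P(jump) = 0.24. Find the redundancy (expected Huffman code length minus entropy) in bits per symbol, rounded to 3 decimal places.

0.006 bits

Entropy H = −Σ p log₂ p ≈ 2.3838 bits.
Huffman merges: 1/20+2/25→13/100; 13/100+13/100→13/50; 6/25+6/25→12/25; 13/50+13/50→13/25; 12/25+13/25→1. L = 239/100 ≈ 2.3900.
L − H = 2.3900 − 2.3838 = 0.006 bits.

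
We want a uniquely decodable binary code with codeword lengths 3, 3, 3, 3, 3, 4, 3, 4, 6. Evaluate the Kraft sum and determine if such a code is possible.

With common denominator 2^6 = 64: Σ 2^(−ℓᵢ) = 8/64 + 8/64 + 8/64 + 8/64 + 8/64 + 4/64 + 8/64 + 4/64 + 1/64 = 57/64 = 0.890625.
Kraft's inequality requires Σ ≤ 1; here Σ = 0.890625 ≤ 1, so such a prefix code exists.

0.890625; yes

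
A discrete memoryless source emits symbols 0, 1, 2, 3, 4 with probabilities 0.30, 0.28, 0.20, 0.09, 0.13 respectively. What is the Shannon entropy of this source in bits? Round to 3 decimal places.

2.195 bits

H = −Σ pᵢ log₂ pᵢ.
−0.30·log₂(0.30) = 0.5211
−0.28·log₂(0.28) = 0.5142
−0.20·log₂(0.20) = 0.4644
−0.09·log₂(0.09) = 0.3127
−0.13·log₂(0.13) = 0.3826
Sum ≈ 2.1950 → 2.195 bits.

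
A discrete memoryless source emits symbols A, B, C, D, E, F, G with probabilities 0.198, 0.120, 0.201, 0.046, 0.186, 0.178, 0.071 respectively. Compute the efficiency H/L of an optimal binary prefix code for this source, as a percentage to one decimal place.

Entropy H = −Σ p log₂ p ≈ 2.6648 bits.
Huffman merges: 23/500+71/1000→117/1000; 117/1000+3/25→237/1000; 89/500+93/500→91/250; 99/500+201/1000→399/1000; 237/1000+91/250→601/1000; 399/1000+601/1000→1. L = 1359/500 ≈ 2.7180.
Efficiency = H/L = 2.6648/2.7180 = 98.0%.

98.0%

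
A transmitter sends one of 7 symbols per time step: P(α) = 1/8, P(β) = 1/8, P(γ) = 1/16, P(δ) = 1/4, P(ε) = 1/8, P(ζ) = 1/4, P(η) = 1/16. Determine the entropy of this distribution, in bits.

2.625 bits

Each probability is a power of 1/2, so log₂(1/p) is an integer.
H = Σ p·log₂(1/p) = 1/8·3 + 1/8·3 + 1/16·4 + 1/4·2 + 1/8·3 + 1/4·2 + 1/16·4 = 2.625 bits.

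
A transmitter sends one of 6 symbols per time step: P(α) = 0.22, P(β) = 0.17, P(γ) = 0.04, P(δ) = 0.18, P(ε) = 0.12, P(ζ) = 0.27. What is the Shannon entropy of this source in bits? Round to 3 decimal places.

H = −Σ pᵢ log₂ pᵢ.
−0.22·log₂(0.22) = 0.4806
−0.17·log₂(0.17) = 0.4346
−0.04·log₂(0.04) = 0.1858
−0.18·log₂(0.18) = 0.4453
−0.12·log₂(0.12) = 0.3671
−0.27·log₂(0.27) = 0.5100
Sum ≈ 2.4233 → 2.423 bits.

2.423 bits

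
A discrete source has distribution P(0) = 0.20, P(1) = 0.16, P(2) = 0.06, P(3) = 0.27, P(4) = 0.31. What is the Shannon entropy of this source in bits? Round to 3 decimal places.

2.165 bits

H = −Σ pᵢ log₂ pᵢ.
−0.20·log₂(0.20) = 0.4644
−0.16·log₂(0.16) = 0.4230
−0.06·log₂(0.06) = 0.2435
−0.27·log₂(0.27) = 0.5100
−0.31·log₂(0.31) = 0.5238
Sum ≈ 2.1648 → 2.165 bits.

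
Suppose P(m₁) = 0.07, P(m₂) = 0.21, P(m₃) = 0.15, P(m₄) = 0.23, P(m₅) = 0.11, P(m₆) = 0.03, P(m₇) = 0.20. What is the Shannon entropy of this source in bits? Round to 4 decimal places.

2.6060 bits

H = −Σ pᵢ log₂ pᵢ.
−0.07·log₂(0.07) = 0.2686
−0.21·log₂(0.21) = 0.4728
−0.15·log₂(0.15) = 0.4105
−0.23·log₂(0.23) = 0.4877
−0.11·log₂(0.11) = 0.3503
−0.03·log₂(0.03) = 0.1518
−0.20·log₂(0.20) = 0.4644
Sum ≈ 2.6060 → 2.6060 bits.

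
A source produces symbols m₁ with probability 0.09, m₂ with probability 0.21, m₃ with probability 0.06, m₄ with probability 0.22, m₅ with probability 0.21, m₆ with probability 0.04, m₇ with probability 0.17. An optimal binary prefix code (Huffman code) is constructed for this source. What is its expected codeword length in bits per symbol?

Repeatedly combine the two least-probable nodes; the expected code length is the sum of the merged weights.
merge 1/25 + 3/50 → 1/10
merge 9/100 + 1/10 → 19/100
merge 17/100 + 19/100 → 9/25
merge 21/100 + 21/100 → 21/50
merge 11/50 + 9/25 → 29/50
merge 21/50 + 29/50 → 1
L = 1/10 + 19/100 + 9/25 + 21/50 + 29/50 + 1 = 53/20 = 2.65 bits/symbol.

2.65 bits/symbol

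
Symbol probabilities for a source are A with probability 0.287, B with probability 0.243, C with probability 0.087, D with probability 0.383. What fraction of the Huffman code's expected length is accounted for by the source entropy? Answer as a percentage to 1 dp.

95.0%

Entropy H = −Σ p log₂ p ≈ 1.8496 bits.
Huffman merges: 87/1000+243/1000→33/100; 287/1000+33/100→617/1000; 383/1000+617/1000→1. L = 1947/1000 ≈ 1.9470.
Efficiency = H/L = 1.8496/1.9470 = 95.0%.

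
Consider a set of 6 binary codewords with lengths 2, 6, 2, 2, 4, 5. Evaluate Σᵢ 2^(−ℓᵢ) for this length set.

0.859375

With common denominator 2^6 = 64: Σ 2^(−ℓᵢ) = 16/64 + 1/64 + 16/64 + 16/64 + 4/64 + 2/64 = 55/64 = 0.859375.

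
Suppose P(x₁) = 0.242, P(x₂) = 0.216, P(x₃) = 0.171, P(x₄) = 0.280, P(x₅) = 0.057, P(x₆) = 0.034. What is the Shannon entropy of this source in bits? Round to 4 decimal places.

H = −Σ pᵢ log₂ pᵢ.
−0.242·log₂(0.242) = 0.4954
−0.216·log₂(0.216) = 0.4776
−0.171·log₂(0.171) = 0.4357
−0.280·log₂(0.280) = 0.5142
−0.057·log₂(0.057) = 0.2356
−0.034·log₂(0.034) = 0.1659
Sum ≈ 2.3243 → 2.3243 bits.

2.3243 bits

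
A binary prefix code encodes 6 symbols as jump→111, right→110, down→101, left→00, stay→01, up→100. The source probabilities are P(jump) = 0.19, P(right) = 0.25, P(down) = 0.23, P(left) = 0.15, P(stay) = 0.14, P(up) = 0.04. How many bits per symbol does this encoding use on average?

2.71 bits/symbol

L̄ = Σ pᵢ·ℓᵢ = 0.19·3 + 0.25·3 + 0.23·3 + 0.15·2 + 0.14·2 + 0.04·3 = 2.71 bits/symbol.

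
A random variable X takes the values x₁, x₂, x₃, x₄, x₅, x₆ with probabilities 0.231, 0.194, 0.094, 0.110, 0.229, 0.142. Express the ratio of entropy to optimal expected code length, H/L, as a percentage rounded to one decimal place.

98.6%

Entropy H = −Σ p log₂ p ≈ 2.5051 bits.
Huffman merges: 47/500+11/100→51/250; 71/500+97/500→42/125; 51/250+229/1000→433/1000; 231/1000+42/125→567/1000; 433/1000+567/1000→1. L = 127/50 ≈ 2.5400.
Efficiency = H/L = 2.5051/2.5400 = 98.6%.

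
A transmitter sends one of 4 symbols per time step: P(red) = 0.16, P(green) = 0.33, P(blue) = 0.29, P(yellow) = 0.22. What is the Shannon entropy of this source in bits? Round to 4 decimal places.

1.9493 bits

H = −Σ pᵢ log₂ pᵢ.
−0.16·log₂(0.16) = 0.4230
−0.33·log₂(0.33) = 0.5278
−0.29·log₂(0.29) = 0.5179
−0.22·log₂(0.22) = 0.4806
Sum ≈ 1.9493 → 1.9493 bits.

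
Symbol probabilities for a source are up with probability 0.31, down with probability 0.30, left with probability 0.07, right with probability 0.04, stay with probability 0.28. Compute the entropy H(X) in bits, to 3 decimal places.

2.013 bits

H = −Σ pᵢ log₂ pᵢ.
−0.31·log₂(0.31) = 0.5238
−0.30·log₂(0.30) = 0.5211
−0.07·log₂(0.07) = 0.2686
−0.04·log₂(0.04) = 0.1858
−0.28·log₂(0.28) = 0.5142
Sum ≈ 2.0134 → 2.013 bits.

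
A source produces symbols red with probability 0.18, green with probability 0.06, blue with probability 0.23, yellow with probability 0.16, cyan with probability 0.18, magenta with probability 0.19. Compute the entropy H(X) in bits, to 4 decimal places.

2.5001 bits

H = −Σ pᵢ log₂ pᵢ.
−0.18·log₂(0.18) = 0.4453
−0.06·log₂(0.06) = 0.2435
−0.23·log₂(0.23) = 0.4877
−0.16·log₂(0.16) = 0.4230
−0.18·log₂(0.18) = 0.4453
−0.19·log₂(0.19) = 0.4552
Sum ≈ 2.5001 → 2.5001 bits.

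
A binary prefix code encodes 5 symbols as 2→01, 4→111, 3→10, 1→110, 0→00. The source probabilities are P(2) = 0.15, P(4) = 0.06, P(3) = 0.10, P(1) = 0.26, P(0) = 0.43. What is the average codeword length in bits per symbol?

L̄ = Σ pᵢ·ℓᵢ = 0.15·2 + 0.06·3 + 0.10·2 + 0.26·3 + 0.43·2 = 2.32 bits/symbol.

2.32 bits/symbol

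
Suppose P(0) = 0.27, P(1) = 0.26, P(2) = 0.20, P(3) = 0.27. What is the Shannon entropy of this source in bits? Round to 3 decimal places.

1.990 bits

H = −Σ pᵢ log₂ pᵢ.
−0.27·log₂(0.27) = 0.5100
−0.26·log₂(0.26) = 0.5053
−0.20·log₂(0.20) = 0.4644
−0.27·log₂(0.27) = 0.5100
Sum ≈ 1.9897 → 1.990 bits.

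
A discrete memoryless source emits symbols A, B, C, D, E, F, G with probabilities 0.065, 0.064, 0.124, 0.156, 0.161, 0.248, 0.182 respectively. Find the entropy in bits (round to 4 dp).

H = −Σ pᵢ log₂ pᵢ.
−0.065·log₂(0.065) = 0.2563
−0.064·log₂(0.064) = 0.2538
−0.124·log₂(0.124) = 0.3734
−0.156·log₂(0.156) = 0.4181
−0.161·log₂(0.161) = 0.4242
−0.248·log₂(0.248) = 0.4989
−0.182·log₂(0.182) = 0.4474
Sum ≈ 2.6722 → 2.6722 bits.

2.6722 bits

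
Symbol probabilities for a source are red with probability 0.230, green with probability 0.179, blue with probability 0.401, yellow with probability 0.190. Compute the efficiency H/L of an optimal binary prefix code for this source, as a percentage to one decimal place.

Entropy H = −Σ p log₂ p ≈ 1.9158 bits.
Huffman merges: 179/1000+19/100→369/1000; 23/100+369/1000→599/1000; 401/1000+599/1000→1. L = 246/125 ≈ 1.9680.
Efficiency = H/L = 1.9158/1.9680 = 97.3%.

97.3%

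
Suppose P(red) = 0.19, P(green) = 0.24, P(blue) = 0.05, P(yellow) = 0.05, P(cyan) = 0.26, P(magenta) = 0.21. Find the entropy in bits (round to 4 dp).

H = −Σ pᵢ log₂ pᵢ.
−0.19·log₂(0.19) = 0.4552
−0.24·log₂(0.24) = 0.4941
−0.05·log₂(0.05) = 0.2161
−0.05·log₂(0.05) = 0.2161
−0.26·log₂(0.26) = 0.5053
−0.21·log₂(0.21) = 0.4728
Sum ≈ 2.3597 → 2.3597 bits.

2.3597 bits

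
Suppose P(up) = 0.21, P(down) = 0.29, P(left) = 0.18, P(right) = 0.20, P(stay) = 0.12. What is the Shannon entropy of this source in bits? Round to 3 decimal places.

H = −Σ pᵢ log₂ pᵢ.
−0.21·log₂(0.21) = 0.4728
−0.29·log₂(0.29) = 0.5179
−0.18·log₂(0.18) = 0.4453
−0.20·log₂(0.20) = 0.4644
−0.12·log₂(0.12) = 0.3671
Sum ≈ 2.2675 → 2.267 bits.

2.267 bits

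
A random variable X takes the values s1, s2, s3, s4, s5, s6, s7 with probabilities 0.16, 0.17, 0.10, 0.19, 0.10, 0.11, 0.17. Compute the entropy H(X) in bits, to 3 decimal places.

2.762 bits

H = −Σ pᵢ log₂ pᵢ.
−0.16·log₂(0.16) = 0.4230
−0.17·log₂(0.17) = 0.4346
−0.10·log₂(0.10) = 0.3322
−0.19·log₂(0.19) = 0.4552
−0.10·log₂(0.10) = 0.3322
−0.11·log₂(0.11) = 0.3503
−0.17·log₂(0.17) = 0.4346
Sum ≈ 2.7621 → 2.762 bits.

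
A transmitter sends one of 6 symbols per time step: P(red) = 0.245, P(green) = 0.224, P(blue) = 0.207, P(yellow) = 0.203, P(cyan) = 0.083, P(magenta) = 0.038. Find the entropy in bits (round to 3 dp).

H = −Σ pᵢ log₂ pᵢ.
−0.245·log₂(0.245) = 0.4971
−0.224·log₂(0.224) = 0.4835
−0.207·log₂(0.207) = 0.4704
−0.203·log₂(0.203) = 0.4670
−0.083·log₂(0.083) = 0.2980
−0.038·log₂(0.038) = 0.1793
Sum ≈ 2.3953 → 2.395 bits.

2.395 bits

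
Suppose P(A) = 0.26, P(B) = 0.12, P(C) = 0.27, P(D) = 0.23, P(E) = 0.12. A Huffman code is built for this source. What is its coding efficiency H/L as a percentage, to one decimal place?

99.9%

Entropy H = −Σ p log₂ p ≈ 2.2371 bits.
Huffman merges: 3/25+3/25→6/25; 23/100+6/25→47/100; 13/50+27/100→53/100; 47/100+53/100→1. L = 56/25 ≈ 2.2400.
Efficiency = H/L = 2.2371/2.2400 = 99.9%.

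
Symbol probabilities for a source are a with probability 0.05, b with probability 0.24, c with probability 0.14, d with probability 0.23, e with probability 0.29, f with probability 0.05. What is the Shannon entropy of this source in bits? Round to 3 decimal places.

H = −Σ pᵢ log₂ pᵢ.
−0.05·log₂(0.05) = 0.2161
−0.24·log₂(0.24) = 0.4941
−0.14·log₂(0.14) = 0.3971
−0.23·log₂(0.23) = 0.4877
−0.29·log₂(0.29) = 0.5179
−0.05·log₂(0.05) = 0.2161
Sum ≈ 2.3290 → 2.329 bits.

2.329 bits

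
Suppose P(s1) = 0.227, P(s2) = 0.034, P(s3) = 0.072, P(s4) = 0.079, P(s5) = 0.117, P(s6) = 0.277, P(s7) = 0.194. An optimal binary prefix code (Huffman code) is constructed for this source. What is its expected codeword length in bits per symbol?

2.593 bits/symbol

Repeatedly combine the two least-probable nodes; the expected code length is the sum of the merged weights.
merge 17/500 + 9/125 → 53/500
merge 79/1000 + 53/500 → 37/200
merge 117/1000 + 37/200 → 151/500
merge 97/500 + 227/1000 → 421/1000
merge 277/1000 + 151/500 → 579/1000
merge 421/1000 + 579/1000 → 1
L = 53/500 + 37/200 + 151/500 + 421/1000 + 579/1000 + 1 = 2593/1000 = 2.593 bits/symbol.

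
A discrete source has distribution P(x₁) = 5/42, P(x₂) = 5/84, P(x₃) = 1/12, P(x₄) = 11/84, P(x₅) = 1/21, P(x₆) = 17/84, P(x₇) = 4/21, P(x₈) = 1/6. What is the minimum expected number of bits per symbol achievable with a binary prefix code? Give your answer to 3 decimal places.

Repeatedly combine the two least-probable nodes; the expected code length is the sum of the merged weights.
merge 1/21 + 5/84 → 3/28
merge 1/12 + 3/28 → 4/21
merge 5/42 + 11/84 → 1/4
merge 1/6 + 4/21 → 5/14
merge 4/21 + 17/84 → 11/28
merge 1/4 + 5/14 → 17/28
merge 11/28 + 17/28 → 1
L = 3/28 + 4/21 + 1/4 + 5/14 + 11/28 + 17/28 + 1 = 61/21 ≈ 2.905 bits/symbol.

2.905 bits/symbol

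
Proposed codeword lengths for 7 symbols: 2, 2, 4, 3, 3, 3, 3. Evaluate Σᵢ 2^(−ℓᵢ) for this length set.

1.0625

With common denominator 2^4 = 16: Σ 2^(−ℓᵢ) = 4/16 + 4/16 + 1/16 + 2/16 + 2/16 + 2/16 + 2/16 = 17/16 = 1.0625.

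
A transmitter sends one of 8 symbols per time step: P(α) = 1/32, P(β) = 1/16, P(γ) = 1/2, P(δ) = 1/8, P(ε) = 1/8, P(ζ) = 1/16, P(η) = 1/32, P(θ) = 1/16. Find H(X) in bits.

Each probability is a power of 1/2, so log₂(1/p) is an integer.
H = Σ p·log₂(1/p) = 1/32·5 + 1/16·4 + 1/2·1 + 1/8·3 + 1/8·3 + 1/16·4 + 1/32·5 + 1/16·4 = 2.3125 bits.

2.3125 bits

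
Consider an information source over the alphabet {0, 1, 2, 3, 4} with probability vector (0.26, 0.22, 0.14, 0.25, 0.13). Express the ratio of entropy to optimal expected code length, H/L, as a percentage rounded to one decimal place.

99.8%

Entropy H = −Σ p log₂ p ≈ 2.2656 bits.
Huffman merges: 13/100+7/50→27/100; 11/50+1/4→47/100; 13/50+27/100→53/100; 47/100+53/100→1. L = 227/100 ≈ 2.2700.
Efficiency = H/L = 2.2656/2.2700 = 99.8%.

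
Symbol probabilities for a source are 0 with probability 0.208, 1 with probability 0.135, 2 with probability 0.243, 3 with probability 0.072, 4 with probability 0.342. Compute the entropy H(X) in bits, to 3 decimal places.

2.160 bits

H = −Σ pᵢ log₂ pᵢ.
−0.208·log₂(0.208) = 0.4712
−0.135·log₂(0.135) = 0.3900
−0.243·log₂(0.243) = 0.4960
−0.072·log₂(0.072) = 0.2733
−0.342·log₂(0.342) = 0.5294
Sum ≈ 2.1599 → 2.160 bits.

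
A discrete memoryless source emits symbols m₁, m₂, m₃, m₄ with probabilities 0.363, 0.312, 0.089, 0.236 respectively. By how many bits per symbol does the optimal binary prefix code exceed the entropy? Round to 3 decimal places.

0.105 bits

Entropy H = −Σ p log₂ p ≈ 1.8572 bits.
Huffman merges: 89/1000+59/250→13/40; 39/125+13/40→637/1000; 363/1000+637/1000→1. L = 981/500 ≈ 1.9620.
L − H = 1.9620 − 1.8572 = 0.105 bits.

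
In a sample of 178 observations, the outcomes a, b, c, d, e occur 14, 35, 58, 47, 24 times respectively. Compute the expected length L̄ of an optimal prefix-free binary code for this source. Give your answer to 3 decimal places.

2.213 bits/symbol

Probabilities are the counts divided by 178.
Repeatedly combine the two least-probable nodes; the expected code length is the sum of the merged weights.
merge 7/89 + 12/89 → 19/89
merge 35/178 + 19/89 → 73/178
merge 47/178 + 29/89 → 105/178
merge 73/178 + 105/178 → 1
L = 19/89 + 73/178 + 105/178 + 1 = 197/89 ≈ 2.213 bits/symbol.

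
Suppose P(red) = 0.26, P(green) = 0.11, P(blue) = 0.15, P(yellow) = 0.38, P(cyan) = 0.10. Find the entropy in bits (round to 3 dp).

H = −Σ pᵢ log₂ pᵢ.
−0.26·log₂(0.26) = 0.5053
−0.11·log₂(0.11) = 0.3503
−0.15·log₂(0.15) = 0.4105
−0.38·log₂(0.38) = 0.5305
−0.10·log₂(0.10) = 0.3322
Sum ≈ 2.1288 → 2.129 bits.

2.129 bits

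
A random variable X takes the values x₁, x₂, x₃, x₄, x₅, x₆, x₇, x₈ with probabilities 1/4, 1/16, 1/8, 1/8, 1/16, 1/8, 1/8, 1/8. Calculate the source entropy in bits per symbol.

Each probability is a power of 1/2, so log₂(1/p) is an integer.
H = Σ p·log₂(1/p) = 1/4·2 + 1/16·4 + 1/8·3 + 1/8·3 + 1/16·4 + 1/8·3 + 1/8·3 + 1/8·3 = 2.875 bits.

2.875 bits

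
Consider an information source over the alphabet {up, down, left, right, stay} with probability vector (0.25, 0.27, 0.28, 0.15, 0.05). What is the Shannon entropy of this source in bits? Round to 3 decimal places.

H = −Σ pᵢ log₂ pᵢ.
−0.25·log₂(0.25) = 0.5000
−0.27·log₂(0.27) = 0.5100
−0.28·log₂(0.28) = 0.5142
−0.15·log₂(0.15) = 0.4105
−0.05·log₂(0.05) = 0.2161
Sum ≈ 2.1509 → 2.151 bits.

2.151 bits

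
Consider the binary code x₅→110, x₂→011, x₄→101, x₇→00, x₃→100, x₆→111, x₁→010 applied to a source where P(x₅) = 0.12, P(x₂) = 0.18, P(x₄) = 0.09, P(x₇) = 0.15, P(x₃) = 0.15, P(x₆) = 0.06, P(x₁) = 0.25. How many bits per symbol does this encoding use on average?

L̄ = Σ pᵢ·ℓᵢ = 0.12·3 + 0.18·3 + 0.09·3 + 0.15·2 + 0.15·3 + 0.06·3 + 0.25·3 = 2.85 bits/symbol.

2.85 bits/symbol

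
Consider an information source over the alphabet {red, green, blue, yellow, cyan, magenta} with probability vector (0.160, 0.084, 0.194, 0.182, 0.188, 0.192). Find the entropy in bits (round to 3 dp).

2.540 bits

H = −Σ pᵢ log₂ pᵢ.
−0.160·log₂(0.160) = 0.4230
−0.084·log₂(0.084) = 0.3002
−0.194·log₂(0.194) = 0.4590
−0.182·log₂(0.182) = 0.4474
−0.188·log₂(0.188) = 0.4533
−0.192·log₂(0.192) = 0.4571
Sum ≈ 2.5399 → 2.540 bits.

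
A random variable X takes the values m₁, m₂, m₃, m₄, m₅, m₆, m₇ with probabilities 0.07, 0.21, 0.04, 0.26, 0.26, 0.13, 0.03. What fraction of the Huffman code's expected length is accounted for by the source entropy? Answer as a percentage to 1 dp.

Entropy H = −Σ p log₂ p ≈ 2.4721 bits.
Huffman merges: 3/100+1/25→7/100; 7/100+7/100→7/50; 13/100+7/50→27/100; 21/100+13/50→47/100; 13/50+27/100→53/100; 47/100+53/100→1. L = 62/25 ≈ 2.4800.
Efficiency = H/L = 2.4721/2.4800 = 99.7%.

99.7%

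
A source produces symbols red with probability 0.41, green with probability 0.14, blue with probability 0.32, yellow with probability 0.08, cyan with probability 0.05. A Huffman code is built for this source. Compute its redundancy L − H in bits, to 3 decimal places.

0.032 bits

Entropy H = −Σ p log₂ p ≈ 1.9581 bits.
Huffman merges: 1/20+2/25→13/100; 13/100+7/50→27/100; 27/100+8/25→59/100; 41/100+59/100→1. L = 199/100 ≈ 1.9900.
L − H = 1.9900 − 1.9581 = 0.032 bits.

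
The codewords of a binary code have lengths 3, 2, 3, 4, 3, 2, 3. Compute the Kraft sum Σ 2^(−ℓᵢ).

With common denominator 2^4 = 16: Σ 2^(−ℓᵢ) = 2/16 + 4/16 + 2/16 + 1/16 + 2/16 + 4/16 + 2/16 = 17/16 = 1.0625.

1.0625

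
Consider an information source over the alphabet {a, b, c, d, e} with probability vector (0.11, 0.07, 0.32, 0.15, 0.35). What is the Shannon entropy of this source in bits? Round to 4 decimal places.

2.0855 bits

H = −Σ pᵢ log₂ pᵢ.
−0.11·log₂(0.11) = 0.3503
−0.07·log₂(0.07) = 0.2686
−0.32·log₂(0.32) = 0.5260
−0.15·log₂(0.15) = 0.4105
−0.35·log₂(0.35) = 0.5301
Sum ≈ 2.0855 → 2.0855 bits.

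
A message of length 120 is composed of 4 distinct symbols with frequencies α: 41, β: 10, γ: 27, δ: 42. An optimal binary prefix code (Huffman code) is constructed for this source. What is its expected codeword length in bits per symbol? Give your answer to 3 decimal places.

1.958 bits/symbol

Probabilities are the counts divided by 120.
Repeatedly combine the two least-probable nodes; the expected code length is the sum of the merged weights.
merge 1/12 + 9/40 → 37/120
merge 37/120 + 41/120 → 13/20
merge 7/20 + 13/20 → 1
L = 37/120 + 13/20 + 1 = 47/24 ≈ 1.958 bits/symbol.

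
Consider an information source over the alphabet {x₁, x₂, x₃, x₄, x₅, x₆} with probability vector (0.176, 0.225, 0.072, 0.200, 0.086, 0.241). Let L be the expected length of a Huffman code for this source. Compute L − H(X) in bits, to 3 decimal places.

0.030 bits

Entropy H = −Σ p log₂ p ≈ 2.4622 bits.
Huffman merges: 9/125+43/500→79/500; 79/500+22/125→167/500; 1/5+9/40→17/40; 241/1000+167/500→23/40; 17/40+23/40→1. L = 623/250 ≈ 2.4920.
L − H = 2.4920 − 2.4622 = 0.030 bits.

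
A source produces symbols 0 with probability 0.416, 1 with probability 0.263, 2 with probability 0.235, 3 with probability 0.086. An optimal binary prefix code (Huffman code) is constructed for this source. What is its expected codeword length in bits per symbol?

Repeatedly combine the two least-probable nodes; the expected code length is the sum of the merged weights.
merge 43/500 + 47/200 → 321/1000
merge 263/1000 + 321/1000 → 73/125
merge 52/125 + 73/125 → 1
L = 321/1000 + 73/125 + 1 = 381/200 = 1.905 bits/symbol.

1.905 bits/symbol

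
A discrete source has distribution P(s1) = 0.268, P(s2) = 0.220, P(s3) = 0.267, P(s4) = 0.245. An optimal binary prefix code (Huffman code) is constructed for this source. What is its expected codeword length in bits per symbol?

2 bits/symbol

Repeatedly combine the two least-probable nodes; the expected code length is the sum of the merged weights.
merge 11/50 + 49/200 → 93/200
merge 267/1000 + 67/250 → 107/200
merge 93/200 + 107/200 → 1
L = 93/200 + 107/200 + 1 = 2 bits/symbol.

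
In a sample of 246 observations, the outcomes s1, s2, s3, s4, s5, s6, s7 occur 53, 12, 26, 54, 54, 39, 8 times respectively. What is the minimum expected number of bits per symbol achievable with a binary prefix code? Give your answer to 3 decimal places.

Probabilities are the counts divided by 246.
Repeatedly combine the two least-probable nodes; the expected code length is the sum of the merged weights.
merge 4/123 + 2/41 → 10/123
merge 10/123 + 13/123 → 23/123
merge 13/82 + 23/123 → 85/246
merge 53/246 + 9/41 → 107/246
merge 9/41 + 85/246 → 139/246
merge 107/246 + 139/246 → 1
L = 10/123 + 23/123 + 85/246 + 107/246 + 139/246 + 1 = 643/246 ≈ 2.614 bits/symbol.

2.614 bits/symbol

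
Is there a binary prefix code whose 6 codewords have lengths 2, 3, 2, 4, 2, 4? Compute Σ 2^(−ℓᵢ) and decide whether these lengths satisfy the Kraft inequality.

1; yes

With common denominator 2^4 = 16: Σ 2^(−ℓᵢ) = 4/16 + 2/16 + 4/16 + 1/16 + 4/16 + 1/16 = 16/16 = 1.
Kraft's inequality requires Σ ≤ 1; here Σ = 1 ≤ 1, so such a prefix code exists.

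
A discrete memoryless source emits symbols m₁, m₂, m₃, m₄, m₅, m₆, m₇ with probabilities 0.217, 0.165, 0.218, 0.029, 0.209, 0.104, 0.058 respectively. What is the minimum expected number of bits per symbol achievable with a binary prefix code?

Repeatedly combine the two least-probable nodes; the expected code length is the sum of the merged weights.
merge 29/1000 + 29/500 → 87/1000
merge 87/1000 + 13/125 → 191/1000
merge 33/200 + 191/1000 → 89/250
merge 209/1000 + 217/1000 → 213/500
merge 109/500 + 89/250 → 287/500
merge 213/500 + 287/500 → 1
L = 87/1000 + 191/1000 + 89/250 + 213/500 + 287/500 + 1 = 1317/500 = 2.634 bits/symbol.

2.634 bits/symbol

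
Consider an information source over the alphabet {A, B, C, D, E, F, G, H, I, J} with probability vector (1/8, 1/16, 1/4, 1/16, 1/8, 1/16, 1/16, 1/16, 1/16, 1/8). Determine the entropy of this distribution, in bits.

Each probability is a power of 1/2, so log₂(1/p) is an integer.
H = Σ p·log₂(1/p) = 1/8·3 + 1/16·4 + 1/4·2 + 1/16·4 + 1/8·3 + 1/16·4 + 1/16·4 + 1/16·4 + 1/16·4 + 1/8·3 = 3.125 bits.

3.125 bits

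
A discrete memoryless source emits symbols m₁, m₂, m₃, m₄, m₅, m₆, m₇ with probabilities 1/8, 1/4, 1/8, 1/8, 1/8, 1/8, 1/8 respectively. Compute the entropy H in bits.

Each probability is a power of 1/2, so log₂(1/p) is an integer.
H = Σ p·log₂(1/p) = 1/8·3 + 1/4·2 + 1/8·3 + 1/8·3 + 1/8·3 + 1/8·3 + 1/8·3 = 2.75 bits.

2.75 bits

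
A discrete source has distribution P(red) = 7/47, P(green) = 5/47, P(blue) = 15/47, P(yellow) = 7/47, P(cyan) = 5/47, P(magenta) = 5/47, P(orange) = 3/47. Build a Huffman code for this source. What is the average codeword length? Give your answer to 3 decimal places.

Repeatedly combine the two least-probable nodes; the expected code length is the sum of the merged weights.
merge 3/47 + 5/47 → 8/47
merge 5/47 + 5/47 → 10/47
merge 7/47 + 7/47 → 14/47
merge 8/47 + 10/47 → 18/47
merge 14/47 + 15/47 → 29/47
merge 18/47 + 29/47 → 1
L = 8/47 + 10/47 + 14/47 + 18/47 + 29/47 + 1 = 126/47 ≈ 2.681 bits/symbol.

2.681 bits/symbol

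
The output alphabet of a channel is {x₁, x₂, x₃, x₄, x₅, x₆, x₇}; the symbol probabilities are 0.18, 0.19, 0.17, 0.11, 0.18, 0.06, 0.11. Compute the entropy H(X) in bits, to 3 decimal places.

H = −Σ pᵢ log₂ pᵢ.
−0.18·log₂(0.18) = 0.4453
−0.19·log₂(0.19) = 0.4552
−0.17·log₂(0.17) = 0.4346
−0.11·log₂(0.11) = 0.3503
−0.18·log₂(0.18) = 0.4453
−0.06·log₂(0.06) = 0.2435
−0.11·log₂(0.11) = 0.3503
Sum ≈ 2.7245 → 2.725 bits.

2.725 bits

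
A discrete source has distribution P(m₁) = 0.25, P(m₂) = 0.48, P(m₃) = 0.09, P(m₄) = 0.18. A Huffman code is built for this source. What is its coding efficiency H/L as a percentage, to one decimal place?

98.7%

Entropy H = −Σ p log₂ p ≈ 1.7662 bits.
Huffman merges: 9/100+9/50→27/100; 1/4+27/100→13/25; 12/25+13/25→1. L = 179/100 ≈ 1.7900.
Efficiency = H/L = 1.7662/1.7900 = 98.7%.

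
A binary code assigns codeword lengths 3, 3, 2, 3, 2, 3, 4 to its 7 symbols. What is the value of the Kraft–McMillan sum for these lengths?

With common denominator 2^4 = 16: Σ 2^(−ℓᵢ) = 2/16 + 2/16 + 4/16 + 2/16 + 4/16 + 2/16 + 1/16 = 17/16 = 1.0625.

1.0625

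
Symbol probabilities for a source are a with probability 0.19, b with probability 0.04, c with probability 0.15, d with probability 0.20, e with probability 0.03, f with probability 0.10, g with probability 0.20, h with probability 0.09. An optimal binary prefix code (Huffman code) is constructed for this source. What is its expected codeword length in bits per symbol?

Repeatedly combine the two least-probable nodes; the expected code length is the sum of the merged weights.
merge 3/100 + 1/25 → 7/100
merge 7/100 + 9/100 → 4/25
merge 1/10 + 3/20 → 1/4
merge 4/25 + 19/100 → 7/20
merge 1/5 + 1/5 → 2/5
merge 1/4 + 7/20 → 3/5
merge 2/5 + 3/5 → 1
L = 7/100 + 4/25 + 1/4 + 7/20 + 2/5 + 3/5 + 1 = 283/100 = 2.83 bits/symbol.

2.83 bits/symbol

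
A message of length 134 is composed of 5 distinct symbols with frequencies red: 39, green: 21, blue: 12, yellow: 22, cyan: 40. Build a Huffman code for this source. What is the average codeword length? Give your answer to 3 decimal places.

2.246 bits/symbol

Probabilities are the counts divided by 134.
Repeatedly combine the two least-probable nodes; the expected code length is the sum of the merged weights.
merge 6/67 + 21/134 → 33/134
merge 11/67 + 33/134 → 55/134
merge 39/134 + 20/67 → 79/134
merge 55/134 + 79/134 → 1
L = 33/134 + 55/134 + 79/134 + 1 = 301/134 ≈ 2.246 bits/symbol.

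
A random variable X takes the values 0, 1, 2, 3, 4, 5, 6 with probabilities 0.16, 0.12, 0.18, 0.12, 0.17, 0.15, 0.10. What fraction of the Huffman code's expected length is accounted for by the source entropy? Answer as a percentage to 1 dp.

98.6%

Entropy H = −Σ p log₂ p ≈ 2.7798 bits.
Huffman merges: 1/10+3/25→11/50; 3/25+3/20→27/100; 4/25+17/100→33/100; 9/50+11/50→2/5; 27/100+33/100→3/5; 2/5+3/5→1. L = 141/50 ≈ 2.8200.
Efficiency = H/L = 2.7798/2.8200 = 98.6%.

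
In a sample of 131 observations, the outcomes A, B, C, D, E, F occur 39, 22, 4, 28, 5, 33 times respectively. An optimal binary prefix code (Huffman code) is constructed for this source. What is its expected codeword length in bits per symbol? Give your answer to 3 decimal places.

Probabilities are the counts divided by 131.
Repeatedly combine the two least-probable nodes; the expected code length is the sum of the merged weights.
merge 4/131 + 5/131 → 9/131
merge 9/131 + 22/131 → 31/131
merge 28/131 + 31/131 → 59/131
merge 33/131 + 39/131 → 72/131
merge 59/131 + 72/131 → 1
L = 9/131 + 31/131 + 59/131 + 72/131 + 1 = 302/131 ≈ 2.305 bits/symbol.

2.305 bits/symbol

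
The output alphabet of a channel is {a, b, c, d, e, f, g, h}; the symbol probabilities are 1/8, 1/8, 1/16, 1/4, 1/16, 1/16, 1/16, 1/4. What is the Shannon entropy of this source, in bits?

Each probability is a power of 1/2, so log₂(1/p) is an integer.
H = Σ p·log₂(1/p) = 1/8·3 + 1/8·3 + 1/16·4 + 1/4·2 + 1/16·4 + 1/16·4 + 1/16·4 + 1/4·2 = 2.75 bits.

2.75 bits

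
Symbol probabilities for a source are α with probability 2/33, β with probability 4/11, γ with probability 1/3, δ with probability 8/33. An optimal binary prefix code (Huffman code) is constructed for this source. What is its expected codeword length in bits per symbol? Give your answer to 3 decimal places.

Repeatedly combine the two least-probable nodes; the expected code length is the sum of the merged weights.
merge 2/33 + 8/33 → 10/33
merge 10/33 + 1/3 → 7/11
merge 4/11 + 7/11 → 1
L = 10/33 + 7/11 + 1 = 64/33 ≈ 1.939 bits/symbol.

1.939 bits/symbol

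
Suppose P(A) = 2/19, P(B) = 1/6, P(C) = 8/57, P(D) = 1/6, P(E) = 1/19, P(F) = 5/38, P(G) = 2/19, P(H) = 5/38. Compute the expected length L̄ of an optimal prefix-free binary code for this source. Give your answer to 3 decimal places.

Repeatedly combine the two least-probable nodes; the expected code length is the sum of the merged weights.
merge 1/19 + 2/19 → 3/19
merge 2/19 + 5/38 → 9/38
merge 5/38 + 8/57 → 31/114
merge 3/19 + 1/6 → 37/114
merge 1/6 + 9/38 → 23/57
merge 31/114 + 37/114 → 34/57
merge 23/57 + 34/57 → 1
L = 3/19 + 9/38 + 31/114 + 37/114 + 23/57 + 34/57 + 1 = 341/114 ≈ 2.991 bits/symbol.

2.991 bits/symbol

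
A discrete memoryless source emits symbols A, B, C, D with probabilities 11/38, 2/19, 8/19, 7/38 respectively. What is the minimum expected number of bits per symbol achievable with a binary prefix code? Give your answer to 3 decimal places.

Repeatedly combine the two least-probable nodes; the expected code length is the sum of the merged weights.
merge 2/19 + 7/38 → 11/38
merge 11/38 + 11/38 → 11/19
merge 8/19 + 11/19 → 1
L = 11/38 + 11/19 + 1 = 71/38 ≈ 1.868 bits/symbol.

1.868 bits/symbol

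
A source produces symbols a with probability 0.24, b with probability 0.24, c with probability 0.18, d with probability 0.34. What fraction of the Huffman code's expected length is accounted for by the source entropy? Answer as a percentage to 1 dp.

Entropy H = −Σ p log₂ p ≈ 1.9628 bits.
Huffman merges: 9/50+6/25→21/50; 6/25+17/50→29/50; 21/50+29/50→1. L = 2 ≈ 2.0000.
Efficiency = H/L = 1.9628/2.0000 = 98.1%.

98.1%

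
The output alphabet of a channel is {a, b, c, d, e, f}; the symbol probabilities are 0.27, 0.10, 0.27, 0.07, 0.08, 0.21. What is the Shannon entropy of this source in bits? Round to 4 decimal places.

H = −Σ pᵢ log₂ pᵢ.
−0.27·log₂(0.27) = 0.5100
−0.10·log₂(0.10) = 0.3322
−0.27·log₂(0.27) = 0.5100
−0.07·log₂(0.07) = 0.2686
−0.08·log₂(0.08) = 0.2915
−0.21·log₂(0.21) = 0.4728
Sum ≈ 2.3851 → 2.3851 bits.

2.3851 bits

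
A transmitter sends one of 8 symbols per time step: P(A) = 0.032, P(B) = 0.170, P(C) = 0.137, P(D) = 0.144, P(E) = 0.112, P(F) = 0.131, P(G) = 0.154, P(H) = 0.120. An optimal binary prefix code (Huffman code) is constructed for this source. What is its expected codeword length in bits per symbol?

Repeatedly combine the two least-probable nodes; the expected code length is the sum of the merged weights.
merge 4/125 + 14/125 → 18/125
merge 3/25 + 131/1000 → 251/1000
merge 137/1000 + 18/125 → 281/1000
merge 18/125 + 77/500 → 149/500
merge 17/100 + 251/1000 → 421/1000
merge 281/1000 + 149/500 → 579/1000
merge 421/1000 + 579/1000 → 1
L = 18/125 + 251/1000 + 281/1000 + 149/500 + 421/1000 + 579/1000 + 1 = 1487/500 = 2.974 bits/symbol.

2.974 bits/symbol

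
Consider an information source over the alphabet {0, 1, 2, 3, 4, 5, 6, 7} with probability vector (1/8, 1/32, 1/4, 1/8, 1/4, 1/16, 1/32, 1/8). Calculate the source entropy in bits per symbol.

2.6875 bits

Each probability is a power of 1/2, so log₂(1/p) is an integer.
H = Σ p·log₂(1/p) = 1/8·3 + 1/32·5 + 1/4·2 + 1/8·3 + 1/4·2 + 1/16·4 + 1/32·5 + 1/8·3 = 2.6875 bits.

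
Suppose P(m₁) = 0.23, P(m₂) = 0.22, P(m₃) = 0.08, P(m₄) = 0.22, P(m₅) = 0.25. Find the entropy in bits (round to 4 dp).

2.2403 bits

H = −Σ pᵢ log₂ pᵢ.
−0.23·log₂(0.23) = 0.4877
−0.22·log₂(0.22) = 0.4806
−0.08·log₂(0.08) = 0.2915
−0.22·log₂(0.22) = 0.4806
−0.25·log₂(0.25) = 0.5000
Sum ≈ 2.2403 → 2.2403 bits.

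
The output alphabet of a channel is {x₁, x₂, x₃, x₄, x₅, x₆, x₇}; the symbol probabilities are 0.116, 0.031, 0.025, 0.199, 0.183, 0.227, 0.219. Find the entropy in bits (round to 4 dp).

2.5262 bits

H = −Σ pᵢ log₂ pᵢ.
−0.116·log₂(0.116) = 0.3605
−0.031·log₂(0.031) = 0.1554
−0.025·log₂(0.025) = 0.1330
−0.199·log₂(0.199) = 0.4635
−0.183·log₂(0.183) = 0.4484
−0.227·log₂(0.227) = 0.4856
−0.219·log₂(0.219) = 0.4798
Sum ≈ 2.5262 → 2.5262 bits.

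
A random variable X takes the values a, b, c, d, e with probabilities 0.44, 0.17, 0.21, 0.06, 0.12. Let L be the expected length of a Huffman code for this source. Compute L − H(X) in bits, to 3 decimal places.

Entropy H = −Σ p log₂ p ≈ 2.0392 bits.
Huffman merges: 3/50+3/25→9/50; 17/100+9/50→7/20; 21/100+7/20→14/25; 11/25+14/25→1. L = 209/100 ≈ 2.0900.
L − H = 2.0900 − 2.0392 = 0.051 bits.

0.051 bits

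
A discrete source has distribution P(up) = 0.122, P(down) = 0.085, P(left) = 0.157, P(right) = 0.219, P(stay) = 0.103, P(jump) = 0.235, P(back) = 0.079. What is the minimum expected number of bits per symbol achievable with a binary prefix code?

Repeatedly combine the two least-probable nodes; the expected code length is the sum of the merged weights.
merge 79/1000 + 17/200 → 41/250
merge 103/1000 + 61/500 → 9/40
merge 157/1000 + 41/250 → 321/1000
merge 219/1000 + 9/40 → 111/250
merge 47/200 + 321/1000 → 139/250
merge 111/250 + 139/250 → 1
L = 41/250 + 9/40 + 321/1000 + 111/250 + 139/250 + 1 = 271/100 = 2.71 bits/symbol.

2.71 bits/symbol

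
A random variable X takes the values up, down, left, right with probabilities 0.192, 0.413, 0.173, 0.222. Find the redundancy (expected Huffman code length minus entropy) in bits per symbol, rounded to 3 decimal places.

0.048 bits

Entropy H = −Σ p log₂ p ≈ 1.9040 bits.
Huffman merges: 173/1000+24/125→73/200; 111/500+73/200→587/1000; 413/1000+587/1000→1. L = 244/125 ≈ 1.9520.
L − H = 1.9520 − 1.9040 = 0.048 bits.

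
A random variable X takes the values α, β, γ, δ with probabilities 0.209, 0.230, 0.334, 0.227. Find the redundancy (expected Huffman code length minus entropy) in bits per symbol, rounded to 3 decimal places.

0.026 bits

Entropy H = −Σ p log₂ p ≈ 1.9737 bits.
Huffman merges: 209/1000+227/1000→109/250; 23/100+167/500→141/250; 109/250+141/250→1. L = 2 ≈ 2.0000.
L − H = 2.0000 − 1.9737 = 0.026 bits.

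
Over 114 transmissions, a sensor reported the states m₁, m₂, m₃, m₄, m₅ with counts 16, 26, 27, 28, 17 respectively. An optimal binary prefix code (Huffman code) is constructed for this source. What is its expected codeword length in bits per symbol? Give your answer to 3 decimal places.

2.289 bits/symbol

Probabilities are the counts divided by 114.
Repeatedly combine the two least-probable nodes; the expected code length is the sum of the merged weights.
merge 8/57 + 17/114 → 11/38
merge 13/57 + 9/38 → 53/114
merge 14/57 + 11/38 → 61/114
merge 53/114 + 61/114 → 1
L = 11/38 + 53/114 + 61/114 + 1 = 87/38 ≈ 2.289 bits/symbol.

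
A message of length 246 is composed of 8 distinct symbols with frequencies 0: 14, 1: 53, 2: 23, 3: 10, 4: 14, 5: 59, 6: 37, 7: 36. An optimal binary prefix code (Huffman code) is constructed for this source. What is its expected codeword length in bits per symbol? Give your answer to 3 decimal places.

2.793 bits/symbol

Probabilities are the counts divided by 246.
Repeatedly combine the two least-probable nodes; the expected code length is the sum of the merged weights.
merge 5/123 + 7/123 → 4/41
merge 7/123 + 23/246 → 37/246
merge 4/41 + 6/41 → 10/41
merge 37/246 + 37/246 → 37/123
merge 53/246 + 59/246 → 56/123
merge 10/41 + 37/123 → 67/123
merge 56/123 + 67/123 → 1
L = 4/41 + 37/246 + 10/41 + 37/123 + 56/123 + 67/123 + 1 = 229/82 ≈ 2.793 bits/symbol.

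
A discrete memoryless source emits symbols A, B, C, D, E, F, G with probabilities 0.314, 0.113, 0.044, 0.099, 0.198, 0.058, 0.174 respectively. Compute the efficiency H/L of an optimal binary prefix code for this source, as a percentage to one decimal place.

98.4%

Entropy H = −Σ p log₂ p ≈ 2.5486 bits.
Huffman merges: 11/250+29/500→51/500; 99/1000+51/500→201/1000; 113/1000+87/500→287/1000; 99/500+201/1000→399/1000; 287/1000+157/500→601/1000; 399/1000+601/1000→1. L = 259/100 ≈ 2.5900.
Efficiency = H/L = 2.5486/2.5900 = 98.4%.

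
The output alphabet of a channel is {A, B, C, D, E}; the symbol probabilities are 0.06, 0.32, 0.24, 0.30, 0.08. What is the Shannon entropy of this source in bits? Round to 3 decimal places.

H = −Σ pᵢ log₂ pᵢ.
−0.06·log₂(0.06) = 0.2435
−0.32·log₂(0.32) = 0.5260
−0.24·log₂(0.24) = 0.4941
−0.30·log₂(0.30) = 0.5211
−0.08·log₂(0.08) = 0.2915
Sum ≈ 2.0763 → 2.076 bits.

2.076 bits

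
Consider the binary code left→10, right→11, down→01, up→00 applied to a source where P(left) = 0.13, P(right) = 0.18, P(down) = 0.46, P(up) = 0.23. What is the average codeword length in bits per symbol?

L̄ = Σ pᵢ·ℓᵢ = 0.13·2 + 0.18·2 + 0.46·2 + 0.23·2 = 2 bits/symbol.

2 bits/symbol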